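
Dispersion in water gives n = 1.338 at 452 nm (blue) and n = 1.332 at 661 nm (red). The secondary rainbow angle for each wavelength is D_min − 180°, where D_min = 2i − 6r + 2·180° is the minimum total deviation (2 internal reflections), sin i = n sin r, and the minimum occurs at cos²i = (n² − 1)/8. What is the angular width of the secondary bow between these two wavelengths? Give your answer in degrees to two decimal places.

At 452 nm (n = 1.338): cos²i = 0.09878 → i = 71.682°, r = 45.195°, D_min = 232.193°, rainbow angle = 52.193°.
At 661 nm (n = 1.332): cos²i = 0.09678 → i = 71.875°, r = 45.520°, D_min = 230.628°, rainbow angle = 50.628°.
Angular width = |52.193° − 50.628°| = 1.564°.

1.56°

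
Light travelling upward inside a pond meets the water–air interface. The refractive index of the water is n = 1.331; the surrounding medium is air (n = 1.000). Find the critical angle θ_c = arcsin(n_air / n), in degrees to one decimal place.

48.7°

sin θ_c = n_air / n = 1.000 / 1.331 = 0.7513.
θ_c = arcsin(0.7513) = 48.70°.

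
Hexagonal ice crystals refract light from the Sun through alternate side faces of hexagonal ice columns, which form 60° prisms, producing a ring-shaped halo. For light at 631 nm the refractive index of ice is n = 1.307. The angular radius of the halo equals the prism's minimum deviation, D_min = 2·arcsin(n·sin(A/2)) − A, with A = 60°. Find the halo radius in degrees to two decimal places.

n·sin(A/2) = 1.307 × sin 30° = 1.307 × 0.5000 = 0.6535.
D_min = 2·arcsin(0.6535) − 60° = 2 × 40.806° − 60° = 21.612°.

21.61°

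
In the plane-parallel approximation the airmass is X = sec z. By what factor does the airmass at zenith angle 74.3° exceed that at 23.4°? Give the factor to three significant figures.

X(74.3°)/X(23.4°) = sec 74.3° / sec 23.4° = cos 23.4° / cos 74.3° = 0.9178/0.2706 = 3.3915.

3.39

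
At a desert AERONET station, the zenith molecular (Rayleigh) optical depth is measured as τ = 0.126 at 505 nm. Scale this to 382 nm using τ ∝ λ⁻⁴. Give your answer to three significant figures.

τ(382 nm) = τ(505 nm) × (505/382)⁴ = 0.126 × (1.3220)⁴ = 0.126 × 3.0543 = 0.3848.

0.385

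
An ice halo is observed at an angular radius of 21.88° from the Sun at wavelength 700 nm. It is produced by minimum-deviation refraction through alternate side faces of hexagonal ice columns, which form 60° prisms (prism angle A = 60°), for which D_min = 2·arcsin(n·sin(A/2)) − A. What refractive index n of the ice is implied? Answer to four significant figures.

1.311

Rearranging: n = sin((D_min + A)/2) / sin(A/2).
(D_min + A)/2 = (21.88° + 60°)/2 = 40.940°.
n = sin 40.940° / sin 30° = 0.6553 / 0.5000 = 1.3105.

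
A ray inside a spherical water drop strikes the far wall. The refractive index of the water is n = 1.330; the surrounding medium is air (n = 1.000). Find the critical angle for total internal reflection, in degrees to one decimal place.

48.8°

sin θ_c = n_air / n = 1.000 / 1.330 = 0.7519.
θ_c = arcsin(0.7519) = 48.75°.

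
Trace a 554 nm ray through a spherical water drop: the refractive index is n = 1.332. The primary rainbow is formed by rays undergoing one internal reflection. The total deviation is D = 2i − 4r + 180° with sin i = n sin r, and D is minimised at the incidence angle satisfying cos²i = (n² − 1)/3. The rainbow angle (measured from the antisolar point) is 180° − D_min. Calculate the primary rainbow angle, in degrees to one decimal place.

cos²i = (1.77422 − 1)/3 = 0.25807; i = arccos(0.50801) = 59.469°.
sin r = sin 59.469°/1.332 = 0.64666; r = 40.290°.
D_min = 2·59.469° − 4·40.290° + 180° = 137.776°.
Rainbow angle = 180° − D_min = 42.224°.

42.2°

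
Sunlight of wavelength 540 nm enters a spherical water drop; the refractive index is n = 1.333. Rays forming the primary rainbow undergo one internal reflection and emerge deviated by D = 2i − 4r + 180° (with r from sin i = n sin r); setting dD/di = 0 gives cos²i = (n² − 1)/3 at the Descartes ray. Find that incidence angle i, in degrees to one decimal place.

59.4°

cos²i = (1.333² − 1)/3 = (1.77689 − 1)/3 = 0.25896.
cos i = 0.50888, so i = 59.410°.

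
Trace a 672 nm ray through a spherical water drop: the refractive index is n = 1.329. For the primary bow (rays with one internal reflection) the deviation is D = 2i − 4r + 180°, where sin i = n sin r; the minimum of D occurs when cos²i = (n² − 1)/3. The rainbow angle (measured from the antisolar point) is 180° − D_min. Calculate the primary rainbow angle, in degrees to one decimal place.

42.7°

cos²i = (1.76624 − 1)/3 = 0.25541; i = arccos(0.50538) = 59.643°.
sin r = sin 59.643°/1.329 = 0.64928; r = 40.487°.
D_min = 2·59.643° − 4·40.487° + 180° = 137.337°.
Rainbow angle = 180° − D_min = 42.663°.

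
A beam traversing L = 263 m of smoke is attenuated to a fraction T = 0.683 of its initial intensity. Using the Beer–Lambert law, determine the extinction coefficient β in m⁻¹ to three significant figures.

0.00145 m⁻¹

Beer–Lambert: T = exp(−βL) ⇒ β = −ln(T)/L = −ln(0.683)/263 = 0.3813/263 = 0.00145 m⁻¹.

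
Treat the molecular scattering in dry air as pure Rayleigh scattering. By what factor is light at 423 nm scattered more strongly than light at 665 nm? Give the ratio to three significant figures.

Rayleigh scattering ∝ λ⁻⁴, so the ratio of coefficients is the inverse fourth power of the wavelength ratio.
σ(423)/σ(665) = (665/423)⁴ = (1.5721)⁴ = 6.108.

6.11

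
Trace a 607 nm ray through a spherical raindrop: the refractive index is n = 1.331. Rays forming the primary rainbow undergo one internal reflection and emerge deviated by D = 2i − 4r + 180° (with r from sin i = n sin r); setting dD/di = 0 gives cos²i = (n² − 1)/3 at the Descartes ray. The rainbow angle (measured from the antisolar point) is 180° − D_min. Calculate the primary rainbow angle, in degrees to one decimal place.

cos²i = (1.77156 − 1)/3 = 0.25719; i = arccos(0.50714) = 59.527°.
sin r = sin 59.527°/1.331 = 0.64753; r = 40.356°.
D_min = 2·59.527° − 4·40.356° + 180° = 137.630°.
Rainbow angle = 180° − D_min = 42.370°.

42.4°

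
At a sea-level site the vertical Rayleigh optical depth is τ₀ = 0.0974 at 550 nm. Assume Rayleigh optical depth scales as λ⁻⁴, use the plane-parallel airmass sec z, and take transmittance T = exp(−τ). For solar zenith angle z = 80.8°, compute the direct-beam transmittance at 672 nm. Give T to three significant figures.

0.761

sec 80.8° = 6.2546.
τ = 0.0974 × (550/672)⁴ × 6.2546 = 0.0974 × 0.4487 × 6.2546 = 0.2734.
T = exp(−0.2734) = 0.7608.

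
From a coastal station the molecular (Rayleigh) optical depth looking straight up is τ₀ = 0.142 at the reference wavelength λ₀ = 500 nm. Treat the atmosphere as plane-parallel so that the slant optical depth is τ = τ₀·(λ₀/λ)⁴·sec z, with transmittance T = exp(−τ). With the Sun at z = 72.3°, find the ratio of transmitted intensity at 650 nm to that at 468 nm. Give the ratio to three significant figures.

Airmass: sec 72.3° = 3.2891.
τ(650 nm) = 0.142 × (500/650)⁴ × 3.2891 = 0.142 × 0.3501 × 3.2891 = 0.1635.
τ(468 nm) = 0.142 × (500/468)⁴ × 3.2891 = 0.142 × 1.3029 × 3.2891 = 0.6085.
T(650)/T(468) = exp(τ_B − τ_A) = exp(0.4450) = 1.5605.

1.56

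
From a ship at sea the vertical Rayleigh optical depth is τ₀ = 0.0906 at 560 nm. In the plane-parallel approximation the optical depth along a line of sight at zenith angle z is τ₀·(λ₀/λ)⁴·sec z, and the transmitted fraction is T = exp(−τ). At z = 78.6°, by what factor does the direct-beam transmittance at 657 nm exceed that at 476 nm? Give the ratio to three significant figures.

Airmass: sec 78.6° = 5.0593.
τ(657 nm) = 0.0906 × (560/657)⁴ × 5.0593 = 0.0906 × 0.5278 × 5.0593 = 0.2419.
τ(476 nm) = 0.0906 × (560/476)⁴ × 5.0593 = 0.0906 × 1.9157 × 5.0593 = 0.8781.
T(657)/T(476) = exp(τ_B − τ_A) = exp(0.6362) = 1.8892.

1.89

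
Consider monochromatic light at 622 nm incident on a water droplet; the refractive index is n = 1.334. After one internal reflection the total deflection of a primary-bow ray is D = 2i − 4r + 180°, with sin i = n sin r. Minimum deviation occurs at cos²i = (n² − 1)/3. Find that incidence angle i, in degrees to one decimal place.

cos²i = (1.334² − 1)/3 = (1.77956 − 1)/3 = 0.25985.
cos i = 0.50976, so i = 59.352°.

59.4°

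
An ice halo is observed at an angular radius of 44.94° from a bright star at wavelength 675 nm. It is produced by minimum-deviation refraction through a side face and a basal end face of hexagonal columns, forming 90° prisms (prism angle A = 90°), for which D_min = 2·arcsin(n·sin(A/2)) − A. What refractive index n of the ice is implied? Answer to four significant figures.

Rearranging: n = sin((D_min + A)/2) / sin(A/2).
(D_min + A)/2 = (44.94° + 90°)/2 = 67.470°.
n = sin 67.470° / sin 45° = 0.9237 / 0.7071 = 1.3063.

1.306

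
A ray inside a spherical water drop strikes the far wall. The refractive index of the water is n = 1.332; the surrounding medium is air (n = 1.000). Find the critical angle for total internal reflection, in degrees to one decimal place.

48.7°

sin θ_c = n_air / n = 1.000 / 1.332 = 0.7508.
θ_c = arcsin(0.7508) = 48.66°.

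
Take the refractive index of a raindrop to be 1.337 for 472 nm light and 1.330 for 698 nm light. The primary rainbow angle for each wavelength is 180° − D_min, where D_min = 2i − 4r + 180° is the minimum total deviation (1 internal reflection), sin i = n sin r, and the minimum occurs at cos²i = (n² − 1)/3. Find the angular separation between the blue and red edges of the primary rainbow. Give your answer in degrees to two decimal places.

1.02°

At 472 nm (n = 1.337): cos²i = 0.26252 → i = 59.178°, r = 39.964°, D_min = 138.500°, rainbow angle = 41.500°.
At 698 nm (n = 1.330): cos²i = 0.25630 → i = 59.585°, r = 40.422°, D_min = 137.484°, rainbow angle = 42.516°.
Angular width = |41.500° − 42.516°| = 1.016°.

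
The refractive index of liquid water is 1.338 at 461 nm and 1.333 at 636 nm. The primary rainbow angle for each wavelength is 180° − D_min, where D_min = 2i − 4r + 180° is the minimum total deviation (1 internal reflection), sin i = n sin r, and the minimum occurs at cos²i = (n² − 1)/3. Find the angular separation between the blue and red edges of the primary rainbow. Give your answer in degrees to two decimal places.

At 461 nm (n = 1.338): cos²i = 0.26341 → i = 59.120°, r = 39.899°, D_min = 138.643°, rainbow angle = 41.357°.
At 636 nm (n = 1.333): cos²i = 0.25896 → i = 59.410°, r = 40.225°, D_min = 137.922°, rainbow angle = 42.078°.
Angular width = |41.357° − 42.078°| = 0.722°.

0.72°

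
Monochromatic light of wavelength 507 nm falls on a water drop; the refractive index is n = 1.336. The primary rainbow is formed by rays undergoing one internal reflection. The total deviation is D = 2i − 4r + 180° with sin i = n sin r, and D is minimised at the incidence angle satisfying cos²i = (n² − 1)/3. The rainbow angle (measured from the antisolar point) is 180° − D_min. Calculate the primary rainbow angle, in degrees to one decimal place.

41.6°

cos²i = (1.78490 − 1)/3 = 0.26163; i = arccos(0.51150) = 59.236°.
sin r = sin 59.236°/1.336 = 0.64318; r = 40.029°.
D_min = 2·59.236° − 4·40.029° + 180° = 138.356°.
Rainbow angle = 180° − D_min = 41.644°.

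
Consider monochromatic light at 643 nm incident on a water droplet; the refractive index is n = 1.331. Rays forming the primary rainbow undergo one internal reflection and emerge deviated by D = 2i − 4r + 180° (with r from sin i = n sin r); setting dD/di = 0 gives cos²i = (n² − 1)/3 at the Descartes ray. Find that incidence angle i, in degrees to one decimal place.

cos²i = (1.331² − 1)/3 = (1.77156 − 1)/3 = 0.25719.
cos i = 0.50714, so i = 59.527°.

59.5°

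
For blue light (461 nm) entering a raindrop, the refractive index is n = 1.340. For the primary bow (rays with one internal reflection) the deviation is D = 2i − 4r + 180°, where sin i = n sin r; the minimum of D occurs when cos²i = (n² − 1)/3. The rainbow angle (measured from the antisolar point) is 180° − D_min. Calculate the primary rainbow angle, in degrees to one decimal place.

cos²i = (1.79560 − 1)/3 = 0.26520; i = arccos(0.51498) = 59.004°.
sin r = sin 59.004°/1.340 = 0.63971; r = 39.770°.
D_min = 2·59.004° − 4·39.770° + 180° = 138.929°.
Rainbow angle = 180° − D_min = 41.071°.

41.1°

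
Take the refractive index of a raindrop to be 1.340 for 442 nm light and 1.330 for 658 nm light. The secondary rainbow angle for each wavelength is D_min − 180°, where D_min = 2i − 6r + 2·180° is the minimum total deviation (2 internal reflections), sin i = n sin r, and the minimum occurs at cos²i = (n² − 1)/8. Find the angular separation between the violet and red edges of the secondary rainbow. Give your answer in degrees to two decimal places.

2.61°

At 442 nm (n = 1.340): cos²i = 0.09945 → i = 71.618°, r = 45.088°, D_min = 232.709°, rainbow angle = 52.709°.
At 658 nm (n = 1.330): cos²i = 0.09611 → i = 71.940°, r = 45.630°, D_min = 230.101°, rainbow angle = 50.101°.
Angular width = |52.709° − 50.101°| = 2.608°.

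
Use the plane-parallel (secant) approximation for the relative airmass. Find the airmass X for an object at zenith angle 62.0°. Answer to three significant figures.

X = sec z = 1/cos 62.0° = 1/0.4695 = 2.1301.

2.13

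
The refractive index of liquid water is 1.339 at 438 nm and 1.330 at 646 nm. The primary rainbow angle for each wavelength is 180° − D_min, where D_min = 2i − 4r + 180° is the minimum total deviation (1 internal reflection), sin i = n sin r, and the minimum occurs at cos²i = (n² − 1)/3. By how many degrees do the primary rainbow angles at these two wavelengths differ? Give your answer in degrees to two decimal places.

1.30°

At 438 nm (n = 1.339): cos²i = 0.26431 → i = 59.062°, r = 39.834°, D_min = 138.786°, rainbow angle = 41.214°.
At 646 nm (n = 1.330): cos²i = 0.25630 → i = 59.585°, r = 40.422°, D_min = 137.484°, rainbow angle = 42.516°.
Angular width = |41.214° − 42.516°| = 1.303°.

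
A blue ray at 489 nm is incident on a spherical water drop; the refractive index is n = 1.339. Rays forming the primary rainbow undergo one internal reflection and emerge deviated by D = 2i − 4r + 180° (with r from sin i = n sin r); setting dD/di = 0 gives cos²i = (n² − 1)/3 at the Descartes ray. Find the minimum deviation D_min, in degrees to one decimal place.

cos²i = (1.79292 − 1)/3 = 0.26431; i = arccos(0.51411) = 59.062°.
sin r = sin 59.062°/1.339 = 0.64057; r = 39.834°.
D_min = 2·59.062° − 4·39.834° + 180° = 138.786°.

138.8°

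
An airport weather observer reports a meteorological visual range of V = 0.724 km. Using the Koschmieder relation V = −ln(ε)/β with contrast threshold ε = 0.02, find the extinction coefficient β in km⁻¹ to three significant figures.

β = −ln(0.02) / V = 3.912 / 0.724 = 5.4033 km⁻¹.

5.40 km⁻¹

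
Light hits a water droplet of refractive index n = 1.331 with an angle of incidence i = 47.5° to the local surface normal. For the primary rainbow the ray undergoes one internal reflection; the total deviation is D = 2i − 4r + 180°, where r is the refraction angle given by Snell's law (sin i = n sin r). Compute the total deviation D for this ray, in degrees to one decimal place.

sin r = sin 47.5° / 1.331 = 0.7373/1.331 = 0.5539; r = 33.64°.
D = 2·47.5° − 4·33.64° + 180° = 95.00° − 134.55° + 180° = 140.45°.

140.5°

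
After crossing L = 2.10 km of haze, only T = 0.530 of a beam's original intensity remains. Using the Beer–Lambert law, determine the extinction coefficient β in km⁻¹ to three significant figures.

Beer–Lambert: T = exp(−βL) ⇒ β = −ln(T)/L = −ln(0.530)/2.10 = 0.6349/2.10 = 0.3023 km⁻¹.

0.302 km⁻¹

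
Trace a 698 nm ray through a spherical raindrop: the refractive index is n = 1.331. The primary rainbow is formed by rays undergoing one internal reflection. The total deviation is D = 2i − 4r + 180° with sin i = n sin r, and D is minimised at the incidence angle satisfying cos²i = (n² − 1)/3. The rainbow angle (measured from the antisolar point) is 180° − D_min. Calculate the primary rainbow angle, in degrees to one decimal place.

42.4°

cos²i = (1.77156 − 1)/3 = 0.25719; i = arccos(0.50714) = 59.527°.
sin r = sin 59.527°/1.331 = 0.64753; r = 40.356°.
D_min = 2·59.527° − 4·40.356° + 180° = 137.630°.
Rainbow angle = 180° − D_min = 42.370°.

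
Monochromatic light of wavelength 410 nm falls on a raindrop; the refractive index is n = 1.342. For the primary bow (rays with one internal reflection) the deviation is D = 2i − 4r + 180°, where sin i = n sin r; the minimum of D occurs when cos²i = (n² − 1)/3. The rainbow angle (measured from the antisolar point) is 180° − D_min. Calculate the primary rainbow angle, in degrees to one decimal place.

cos²i = (1.80096 − 1)/3 = 0.26699; i = arccos(0.51671) = 58.888°.
sin r = sin 58.888°/1.342 = 0.63797; r = 39.641°.
D_min = 2·58.888° − 4·39.641° + 180° = 139.213°.
Rainbow angle = 180° − D_min = 40.787°.

40.8°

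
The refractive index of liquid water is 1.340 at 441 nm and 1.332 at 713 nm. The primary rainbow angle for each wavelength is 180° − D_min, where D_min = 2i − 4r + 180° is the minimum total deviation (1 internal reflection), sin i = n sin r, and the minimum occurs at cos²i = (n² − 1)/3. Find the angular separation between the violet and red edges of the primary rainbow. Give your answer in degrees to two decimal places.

1.15°

At 441 nm (n = 1.340): cos²i = 0.26520 → i = 59.004°, r = 39.770°, D_min = 138.929°, rainbow angle = 41.071°.
At 713 nm (n = 1.332): cos²i = 0.25807 → i = 59.469°, r = 40.290°, D_min = 137.776°, rainbow angle = 42.224°.
Angular width = |41.071° − 42.224°| = 1.153°.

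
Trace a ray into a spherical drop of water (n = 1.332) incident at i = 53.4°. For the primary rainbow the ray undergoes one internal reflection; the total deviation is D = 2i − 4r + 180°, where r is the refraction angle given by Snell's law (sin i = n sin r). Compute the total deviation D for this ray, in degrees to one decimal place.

138.5°

sin r = sin 53.4° / 1.332 = 0.8028/1.332 = 0.6027; r = 37.06°.
D = 2·53.4° − 4·37.06° + 180° = 106.80° − 148.26° + 180° = 138.54°.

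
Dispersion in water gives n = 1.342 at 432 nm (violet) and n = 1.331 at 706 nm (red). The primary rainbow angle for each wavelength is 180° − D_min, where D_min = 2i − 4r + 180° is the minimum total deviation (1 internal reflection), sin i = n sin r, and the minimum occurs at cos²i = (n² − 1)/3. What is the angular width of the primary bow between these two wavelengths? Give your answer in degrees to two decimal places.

1.58°

At 432 nm (n = 1.342): cos²i = 0.26699 → i = 58.888°, r = 39.641°, D_min = 139.213°, rainbow angle = 40.787°.
At 706 nm (n = 1.331): cos²i = 0.25719 → i = 59.527°, r = 40.356°, D_min = 137.630°, rainbow angle = 42.370°.
Angular width = |40.787° − 42.370°| = 1.583°.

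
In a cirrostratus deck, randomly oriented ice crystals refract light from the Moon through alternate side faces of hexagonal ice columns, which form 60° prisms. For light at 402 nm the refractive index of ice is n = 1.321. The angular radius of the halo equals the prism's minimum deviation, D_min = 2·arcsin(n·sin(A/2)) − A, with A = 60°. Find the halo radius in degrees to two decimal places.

n·sin(A/2) = 1.321 × sin 30° = 1.321 × 0.5000 = 0.6605.
D_min = 2·arcsin(0.6605) − 60° = 2 × 41.338° − 60° = 22.676°.

22.68°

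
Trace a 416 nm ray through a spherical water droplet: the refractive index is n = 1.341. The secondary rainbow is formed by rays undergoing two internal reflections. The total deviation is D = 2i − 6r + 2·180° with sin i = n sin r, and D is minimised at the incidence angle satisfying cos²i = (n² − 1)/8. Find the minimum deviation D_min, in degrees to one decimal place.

cos²i = (1.79828 − 1)/8 = 0.09979; i = arccos(0.31589) = 71.586°.
sin r = sin 71.586°/1.341 = 0.70753; r = 45.034°.
D_min = 2·71.586° − 6·45.034° + 360° = 232.966°.

233.0°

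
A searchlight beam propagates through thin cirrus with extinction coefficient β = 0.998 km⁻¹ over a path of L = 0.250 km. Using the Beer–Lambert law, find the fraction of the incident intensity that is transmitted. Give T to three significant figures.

τ = β·L = 0.998 × 0.250 = 0.2495.
T = exp(−0.2495) = 0.7792.

0.779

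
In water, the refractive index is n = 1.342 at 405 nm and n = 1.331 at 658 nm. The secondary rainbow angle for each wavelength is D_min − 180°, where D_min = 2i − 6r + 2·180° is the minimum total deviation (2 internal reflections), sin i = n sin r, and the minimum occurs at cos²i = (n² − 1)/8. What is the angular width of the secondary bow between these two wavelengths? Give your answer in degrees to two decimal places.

2.86°

At 405 nm (n = 1.342): cos²i = 0.10012 → i = 71.554°, r = 44.981°, D_min = 233.222°, rainbow angle = 53.222°.
At 658 nm (n = 1.331): cos²i = 0.09645 → i = 71.907°, r = 45.575°, D_min = 230.365°, rainbow angle = 50.365°.
Angular width = |53.222° − 50.365°| = 2.857°.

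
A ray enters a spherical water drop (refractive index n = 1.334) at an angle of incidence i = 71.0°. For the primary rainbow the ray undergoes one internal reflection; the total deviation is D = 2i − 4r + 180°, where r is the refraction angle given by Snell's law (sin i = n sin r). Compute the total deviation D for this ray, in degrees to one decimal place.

sin r = sin 71.0° / 1.334 = 0.9455/1.334 = 0.7088; r = 45.14°.
D = 2·71.0° − 4·45.14° + 180° = 142.00° − 180.54° + 180° = 141.46°.

141.5°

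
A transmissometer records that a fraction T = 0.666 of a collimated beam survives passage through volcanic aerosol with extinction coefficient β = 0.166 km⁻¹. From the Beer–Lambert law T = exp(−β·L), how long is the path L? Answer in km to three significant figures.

Beer–Lambert: T = exp(−βL) ⇒ L = −ln(T)/β = −ln(0.666)/0.166 = 0.4065/0.166 = 2.449 km.

2.45 km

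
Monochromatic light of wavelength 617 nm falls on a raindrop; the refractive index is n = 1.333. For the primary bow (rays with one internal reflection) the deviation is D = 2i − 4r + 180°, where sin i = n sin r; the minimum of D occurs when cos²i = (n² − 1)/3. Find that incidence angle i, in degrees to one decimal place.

59.4°

cos²i = (1.333² − 1)/3 = (1.77689 − 1)/3 = 0.25896.
cos i = 0.50888, so i = 59.410°.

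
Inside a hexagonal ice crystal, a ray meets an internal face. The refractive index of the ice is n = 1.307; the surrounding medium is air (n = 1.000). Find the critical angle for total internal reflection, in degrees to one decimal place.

sin θ_c = n_air / n = 1.000 / 1.307 = 0.7651.
θ_c = arcsin(0.7651) = 49.92°.

49.9°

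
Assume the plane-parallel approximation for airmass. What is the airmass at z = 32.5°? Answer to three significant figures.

1.19

X = sec z = 1/cos 32.5° = 1/0.8434 = 1.1857.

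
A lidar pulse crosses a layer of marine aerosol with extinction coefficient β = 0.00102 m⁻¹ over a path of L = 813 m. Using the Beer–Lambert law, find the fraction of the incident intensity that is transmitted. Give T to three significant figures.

τ = β·L = 0.00102 × 813 = 0.8293.
T = exp(−0.8293) = 0.4364.

0.436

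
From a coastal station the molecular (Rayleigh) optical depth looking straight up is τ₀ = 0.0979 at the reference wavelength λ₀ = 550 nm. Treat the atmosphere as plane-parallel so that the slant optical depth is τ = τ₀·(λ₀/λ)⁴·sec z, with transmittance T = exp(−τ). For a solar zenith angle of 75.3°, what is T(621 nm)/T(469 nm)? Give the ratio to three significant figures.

1.64

Airmass: sec 75.3° = 3.9408.
τ(621 nm) = 0.0979 × (550/621)⁴ × 3.9408 = 0.0979 × 0.6153 × 3.9408 = 0.2374.
τ(469 nm) = 0.0979 × (550/469)⁴ × 3.9408 = 0.0979 × 1.8913 × 3.9408 = 0.7297.
T(621)/T(469) = exp(τ_B − τ_A) = exp(0.4923) = 1.6360.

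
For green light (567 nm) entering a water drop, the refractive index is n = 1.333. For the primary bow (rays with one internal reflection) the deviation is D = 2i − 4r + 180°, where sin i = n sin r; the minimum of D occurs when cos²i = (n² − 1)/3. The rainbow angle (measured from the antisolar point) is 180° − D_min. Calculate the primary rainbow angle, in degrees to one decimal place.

42.1°

cos²i = (1.77689 − 1)/3 = 0.25896; i = arccos(0.50888) = 59.410°.
sin r = sin 59.410°/1.333 = 0.64579; r = 40.225°.
D_min = 2·59.410° − 4·40.225° + 180° = 137.922°.
Rainbow angle = 180° − D_min = 42.078°.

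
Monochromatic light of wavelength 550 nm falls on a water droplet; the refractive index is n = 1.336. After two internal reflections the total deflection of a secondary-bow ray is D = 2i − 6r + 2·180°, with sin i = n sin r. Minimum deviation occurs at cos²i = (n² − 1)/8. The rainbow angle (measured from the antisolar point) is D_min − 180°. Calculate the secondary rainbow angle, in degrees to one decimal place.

51.7°

cos²i = (1.78490 − 1)/8 = 0.09811; i = arccos(0.31323) = 71.746°.
sin r = sin 71.746°/1.336 = 0.71084; r = 45.303°.
D_min = 2·71.746° − 6·45.303° + 360° = 231.674°.
Rainbow angle = D_min − 180° = 51.674°.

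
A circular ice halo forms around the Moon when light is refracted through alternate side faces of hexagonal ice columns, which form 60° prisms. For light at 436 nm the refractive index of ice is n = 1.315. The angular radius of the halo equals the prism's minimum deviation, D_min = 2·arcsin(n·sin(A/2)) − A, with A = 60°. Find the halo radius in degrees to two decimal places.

n·sin(A/2) = 1.315 × sin 30° = 1.315 × 0.5000 = 0.6575.
D_min = 2·arcsin(0.6575) − 60° = 2 × 41.109° − 60° = 22.219°.

22.22°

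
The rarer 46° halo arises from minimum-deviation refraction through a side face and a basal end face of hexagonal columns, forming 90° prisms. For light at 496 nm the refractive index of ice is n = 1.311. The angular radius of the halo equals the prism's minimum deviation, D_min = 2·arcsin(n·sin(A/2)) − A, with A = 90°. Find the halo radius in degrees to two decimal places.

n·sin(A/2) = 1.311 × sin 45° = 1.311 × 0.7071 = 0.9270.
D_min = 2·arcsin(0.9270) − 90° = 2 × 67.974° − 90° = 45.949°.

45.95°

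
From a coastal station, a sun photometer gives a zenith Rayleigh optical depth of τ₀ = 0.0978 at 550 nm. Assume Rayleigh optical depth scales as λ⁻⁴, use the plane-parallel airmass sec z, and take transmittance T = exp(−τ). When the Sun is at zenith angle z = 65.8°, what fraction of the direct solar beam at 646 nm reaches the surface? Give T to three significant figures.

0.882

sec 65.8° = 2.4395.
τ = 0.0978 × (550/646)⁴ × 2.4395 = 0.0978 × 0.5254 × 2.4395 = 0.1254.
T = exp(−0.1254) = 0.8822.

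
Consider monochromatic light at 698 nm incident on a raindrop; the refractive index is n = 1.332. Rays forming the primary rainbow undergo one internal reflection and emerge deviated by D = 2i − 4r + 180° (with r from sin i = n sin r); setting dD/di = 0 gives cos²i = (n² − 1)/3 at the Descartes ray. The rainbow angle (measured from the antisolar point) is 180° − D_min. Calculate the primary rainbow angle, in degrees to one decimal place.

42.2°

cos²i = (1.77422 − 1)/3 = 0.25807; i = arccos(0.50801) = 59.469°.
sin r = sin 59.469°/1.332 = 0.64666; r = 40.290°.
D_min = 2·59.469° − 4·40.290° + 180° = 137.776°.
Rainbow angle = 180° − D_min = 42.224°.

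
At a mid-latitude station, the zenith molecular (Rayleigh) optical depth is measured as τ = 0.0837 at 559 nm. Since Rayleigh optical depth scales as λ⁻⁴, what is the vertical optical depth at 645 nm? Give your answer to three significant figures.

τ(645 nm) = τ(559 nm) × (559/645)⁴ = 0.0837 × (0.8667)⁴ = 0.0837 × 0.5642 = 0.0472.

0.0472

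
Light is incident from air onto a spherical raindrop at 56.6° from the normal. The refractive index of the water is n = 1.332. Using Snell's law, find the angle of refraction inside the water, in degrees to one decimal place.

Snell: sin θ_r = sin θ_i / n = sin 56.6° / 1.332 = 0.8348 / 1.332 = 0.6268.
θ_r = arcsin(0.6268) = 38.81°.

38.8°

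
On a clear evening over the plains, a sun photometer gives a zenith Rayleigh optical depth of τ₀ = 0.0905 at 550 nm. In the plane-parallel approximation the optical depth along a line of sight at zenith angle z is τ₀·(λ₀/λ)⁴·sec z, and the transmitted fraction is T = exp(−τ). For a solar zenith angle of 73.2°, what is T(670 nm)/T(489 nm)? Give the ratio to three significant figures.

1.43

Airmass: sec 73.2° = 3.4598.
τ(670 nm) = 0.0905 × (550/670)⁴ × 3.4598 = 0.0905 × 0.4541 × 3.4598 = 0.1422.
τ(489 nm) = 0.0905 × (550/489)⁴ × 3.4598 = 0.0905 × 1.6004 × 3.4598 = 0.5011.
T(670)/T(489) = exp(τ_B − τ_A) = exp(0.3589) = 1.4318.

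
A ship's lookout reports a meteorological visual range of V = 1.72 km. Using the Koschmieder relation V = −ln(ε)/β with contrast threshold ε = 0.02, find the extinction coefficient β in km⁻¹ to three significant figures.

β = −ln(0.02) / V = 3.912 / 1.72 = 2.2744 km⁻¹.

2.27 km⁻¹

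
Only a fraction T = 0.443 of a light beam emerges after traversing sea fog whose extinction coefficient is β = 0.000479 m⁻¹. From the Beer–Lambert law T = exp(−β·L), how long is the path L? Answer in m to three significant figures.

Beer–Lambert: T = exp(−βL) ⇒ L = −ln(T)/β = −ln(0.443)/0.000479 = 0.8142/0.000479 = 1700 m.

1700 m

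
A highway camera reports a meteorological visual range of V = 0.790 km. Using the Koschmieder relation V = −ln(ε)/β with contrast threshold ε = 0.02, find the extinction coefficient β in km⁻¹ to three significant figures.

β = −ln(0.02) / V = 3.912 / 0.790 = 4.9519 km⁻¹.

4.95 km⁻¹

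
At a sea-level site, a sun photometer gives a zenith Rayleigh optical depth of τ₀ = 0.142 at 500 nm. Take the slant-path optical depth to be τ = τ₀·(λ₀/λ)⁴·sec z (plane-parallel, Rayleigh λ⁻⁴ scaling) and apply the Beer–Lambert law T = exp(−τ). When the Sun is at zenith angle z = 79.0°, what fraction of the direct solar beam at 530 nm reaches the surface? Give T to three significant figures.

sec 79.0° = 5.2408.
τ = 0.142 × (500/530)⁴ × 5.2408 = 0.142 × 0.7921 × 5.2408 = 0.5895.
T = exp(−0.5895) = 0.5546.

0.555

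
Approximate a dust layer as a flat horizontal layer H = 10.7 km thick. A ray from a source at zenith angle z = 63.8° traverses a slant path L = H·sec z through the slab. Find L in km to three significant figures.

sec z = 1/cos 63.8° = 2.2650.
L = 10.7 × 2.2650 = 24.235 km.

24.2 km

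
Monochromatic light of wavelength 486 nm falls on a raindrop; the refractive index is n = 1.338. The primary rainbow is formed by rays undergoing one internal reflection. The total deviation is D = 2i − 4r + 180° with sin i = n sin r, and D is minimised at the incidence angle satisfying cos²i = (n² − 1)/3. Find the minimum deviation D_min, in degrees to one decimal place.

cos²i = (1.79024 − 1)/3 = 0.26341; i = arccos(0.51324) = 59.120°.
sin r = sin 59.120°/1.338 = 0.64144; r = 39.899°.
D_min = 2·59.120° − 4·39.899° + 180° = 138.643°.

138.6°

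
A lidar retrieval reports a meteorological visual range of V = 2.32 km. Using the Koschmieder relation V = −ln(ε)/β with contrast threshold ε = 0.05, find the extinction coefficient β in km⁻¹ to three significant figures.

1.29 km⁻¹

β = −ln(0.05) / V = 2.996 / 2.32 = 1.2913 km⁻¹.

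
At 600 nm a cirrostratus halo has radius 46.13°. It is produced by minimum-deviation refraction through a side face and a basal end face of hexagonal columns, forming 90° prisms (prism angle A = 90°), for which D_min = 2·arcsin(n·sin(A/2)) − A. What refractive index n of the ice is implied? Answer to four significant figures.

1.312

Rearranging: n = sin((D_min + A)/2) / sin(A/2).
(D_min + A)/2 = (46.13° + 90°)/2 = 68.065°.
n = sin 68.065° / sin 45° = 0.9276 / 0.7071 = 1.3118.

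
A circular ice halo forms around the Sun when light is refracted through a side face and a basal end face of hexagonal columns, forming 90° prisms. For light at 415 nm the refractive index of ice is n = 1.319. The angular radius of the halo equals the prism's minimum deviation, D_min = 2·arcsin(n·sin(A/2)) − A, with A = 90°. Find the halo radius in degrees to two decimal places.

n·sin(A/2) = 1.319 × sin 45° = 1.319 × 0.7071 = 0.9327.
D_min = 2·arcsin(0.9327) − 90° = 2 × 68.856° − 90° = 47.711°.

47.71°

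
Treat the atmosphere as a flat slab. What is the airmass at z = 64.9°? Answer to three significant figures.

X = sec z = 1/cos 64.9° = 1/0.4242 = 2.3574.

2.36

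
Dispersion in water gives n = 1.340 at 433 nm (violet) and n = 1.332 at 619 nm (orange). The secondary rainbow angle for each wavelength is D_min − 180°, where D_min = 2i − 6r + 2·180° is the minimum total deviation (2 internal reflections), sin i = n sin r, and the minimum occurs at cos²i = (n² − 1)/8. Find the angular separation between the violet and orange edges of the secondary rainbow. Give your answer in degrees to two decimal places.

At 433 nm (n = 1.340): cos²i = 0.09945 → i = 71.618°, r = 45.088°, D_min = 232.709°, rainbow angle = 52.709°.
At 619 nm (n = 1.332): cos²i = 0.09678 → i = 71.875°, r = 45.520°, D_min = 230.628°, rainbow angle = 50.628°.
Angular width = |52.709° − 50.628°| = 2.080°.

2.08°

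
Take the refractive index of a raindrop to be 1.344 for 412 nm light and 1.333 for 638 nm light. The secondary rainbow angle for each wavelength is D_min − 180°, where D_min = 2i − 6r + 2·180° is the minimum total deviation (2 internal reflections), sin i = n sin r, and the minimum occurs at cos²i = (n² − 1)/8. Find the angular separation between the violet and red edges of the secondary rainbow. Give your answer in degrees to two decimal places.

At 412 nm (n = 1.344): cos²i = 0.10079 → i = 71.490°, r = 44.874°, D_min = 233.733°, rainbow angle = 53.733°.
At 638 nm (n = 1.333): cos²i = 0.09711 → i = 71.843°, r = 45.466°, D_min = 230.891°, rainbow angle = 50.891°.
Angular width = |53.733° − 50.891°| = 2.842°.

2.84°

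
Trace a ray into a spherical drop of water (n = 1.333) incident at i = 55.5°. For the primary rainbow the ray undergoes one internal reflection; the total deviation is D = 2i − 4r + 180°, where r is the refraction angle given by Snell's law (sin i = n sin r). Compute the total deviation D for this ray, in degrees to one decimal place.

sin r = sin 55.5° / 1.333 = 0.8241/1.333 = 0.6182; r = 38.19°.
D = 2·55.5° − 4·38.19° + 180° = 111.00° − 152.75° + 180° = 138.25°.

138.2°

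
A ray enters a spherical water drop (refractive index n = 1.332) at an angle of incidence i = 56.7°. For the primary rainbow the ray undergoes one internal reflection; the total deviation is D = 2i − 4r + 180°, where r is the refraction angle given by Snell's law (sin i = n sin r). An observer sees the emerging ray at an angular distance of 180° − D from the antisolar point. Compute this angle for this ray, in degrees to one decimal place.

42.1°

sin r = sin 56.7° / 1.332 = 0.8358/1.332 = 0.6275; r = 38.86°.
D = 2·56.7° − 4·38.86° + 180° = 113.40° − 155.46° + 180° = 137.94°.
Angle from antisolar point = 180° − D = 42.06°.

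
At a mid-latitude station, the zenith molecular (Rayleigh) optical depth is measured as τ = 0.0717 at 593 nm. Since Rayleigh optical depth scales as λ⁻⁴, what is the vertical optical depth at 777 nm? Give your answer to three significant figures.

τ(777 nm) = τ(593 nm) × (593/777)⁴ = 0.0717 × (0.7632)⁴ = 0.0717 × 0.3393 = 0.0243.

0.0243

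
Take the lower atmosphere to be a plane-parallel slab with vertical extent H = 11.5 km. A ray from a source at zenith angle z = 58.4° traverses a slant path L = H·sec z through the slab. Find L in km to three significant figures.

sec z = 1/cos 58.4° = 1.9084.
L = 11.5 × 1.9084 = 21.947 km.

21.9 km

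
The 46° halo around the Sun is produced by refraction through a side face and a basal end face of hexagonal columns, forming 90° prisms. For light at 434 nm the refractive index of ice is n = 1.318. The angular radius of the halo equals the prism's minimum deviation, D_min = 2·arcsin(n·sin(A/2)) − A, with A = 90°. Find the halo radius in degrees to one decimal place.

47.5°

n·sin(A/2) = 1.318 × sin 45° = 1.318 × 0.7071 = 0.9320.
D_min = 2·arcsin(0.9320) − 90° = 2 × 68.743° − 90° = 47.487°.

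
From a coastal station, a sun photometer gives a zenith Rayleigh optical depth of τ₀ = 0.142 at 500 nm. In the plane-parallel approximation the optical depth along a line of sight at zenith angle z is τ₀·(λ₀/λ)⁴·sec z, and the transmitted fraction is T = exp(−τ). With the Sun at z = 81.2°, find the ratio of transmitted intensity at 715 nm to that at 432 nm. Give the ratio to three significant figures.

4.24

Airmass: sec 81.2° = 6.5366.
τ(715 nm) = 0.142 × (500/715)⁴ × 6.5366 = 0.142 × 0.2391 × 6.5366 = 0.2220.
τ(432 nm) = 0.142 × (500/432)⁴ × 6.5366 = 0.142 × 1.7945 × 6.5366 = 1.6656.
T(715)/T(432) = exp(τ_B − τ_A) = exp(1.4437) = 4.2362.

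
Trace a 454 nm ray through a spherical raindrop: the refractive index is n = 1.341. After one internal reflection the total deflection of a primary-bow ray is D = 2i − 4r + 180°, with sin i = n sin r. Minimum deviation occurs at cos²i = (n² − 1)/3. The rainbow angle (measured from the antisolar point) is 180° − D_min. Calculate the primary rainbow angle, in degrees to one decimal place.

40.9°

cos²i = (1.79828 − 1)/3 = 0.26609; i = arccos(0.51584) = 58.946°.
sin r = sin 58.946°/1.341 = 0.63884; r = 39.705°.
D_min = 2·58.946° − 4·39.705° + 180° = 139.071°.
Rainbow angle = 180° − D_min = 40.929°.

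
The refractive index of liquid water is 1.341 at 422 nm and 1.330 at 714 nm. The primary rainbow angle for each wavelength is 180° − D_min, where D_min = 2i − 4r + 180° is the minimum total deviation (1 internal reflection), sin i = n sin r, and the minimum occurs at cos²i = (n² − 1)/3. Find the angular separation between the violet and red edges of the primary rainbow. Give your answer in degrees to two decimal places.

At 422 nm (n = 1.341): cos²i = 0.26609 → i = 58.946°, r = 39.705°, D_min = 139.071°, rainbow angle = 40.929°.
At 714 nm (n = 1.330): cos²i = 0.25630 → i = 59.585°, r = 40.422°, D_min = 137.484°, rainbow angle = 42.516°.
Angular width = |40.929° − 42.516°| = 1.588°.

1.59°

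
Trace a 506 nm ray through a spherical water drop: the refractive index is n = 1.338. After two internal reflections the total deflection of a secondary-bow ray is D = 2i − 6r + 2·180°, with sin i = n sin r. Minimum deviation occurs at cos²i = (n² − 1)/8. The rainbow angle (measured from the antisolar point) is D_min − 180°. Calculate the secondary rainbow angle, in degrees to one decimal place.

52.2°

cos²i = (1.79024 − 1)/8 = 0.09878; i = arccos(0.31429) = 71.682°.
sin r = sin 71.682°/1.338 = 0.70951; r = 45.195°.
D_min = 2·71.682° − 6·45.195° + 360° = 232.193°.
Rainbow angle = D_min − 180° = 52.193°.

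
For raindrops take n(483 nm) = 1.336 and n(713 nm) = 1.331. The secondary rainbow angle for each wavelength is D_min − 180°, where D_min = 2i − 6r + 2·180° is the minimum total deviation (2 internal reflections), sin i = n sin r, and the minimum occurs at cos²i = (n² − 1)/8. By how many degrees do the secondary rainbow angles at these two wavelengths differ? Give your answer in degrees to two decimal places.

1.31°

At 483 nm (n = 1.336): cos²i = 0.09811 → i = 71.746°, r = 45.303°, D_min = 231.674°, rainbow angle = 51.674°.
At 713 nm (n = 1.331): cos²i = 0.09645 → i = 71.907°, r = 45.575°, D_min = 230.365°, rainbow angle = 50.365°.
Angular width = |51.674° − 50.365°| = 1.309°.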